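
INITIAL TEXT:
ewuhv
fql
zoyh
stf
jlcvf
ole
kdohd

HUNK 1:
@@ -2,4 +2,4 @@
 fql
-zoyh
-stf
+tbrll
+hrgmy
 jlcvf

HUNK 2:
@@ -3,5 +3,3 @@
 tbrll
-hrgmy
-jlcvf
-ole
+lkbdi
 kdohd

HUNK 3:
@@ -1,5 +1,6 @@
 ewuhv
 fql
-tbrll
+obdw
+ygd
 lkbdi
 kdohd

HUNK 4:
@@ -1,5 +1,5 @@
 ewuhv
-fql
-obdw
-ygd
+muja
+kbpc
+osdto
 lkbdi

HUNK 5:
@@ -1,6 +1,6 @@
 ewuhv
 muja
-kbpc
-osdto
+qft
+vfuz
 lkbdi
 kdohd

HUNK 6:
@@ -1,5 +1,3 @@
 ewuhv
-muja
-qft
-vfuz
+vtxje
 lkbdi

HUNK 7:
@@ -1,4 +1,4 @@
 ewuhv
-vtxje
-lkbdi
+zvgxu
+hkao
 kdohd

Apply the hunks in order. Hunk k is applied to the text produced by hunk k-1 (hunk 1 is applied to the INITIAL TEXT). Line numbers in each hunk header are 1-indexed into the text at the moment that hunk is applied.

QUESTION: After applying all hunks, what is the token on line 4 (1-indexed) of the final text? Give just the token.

Hunk 1: at line 2 remove [zoyh,stf] add [tbrll,hrgmy] -> 7 lines: ewuhv fql tbrll hrgmy jlcvf ole kdohd
Hunk 2: at line 3 remove [hrgmy,jlcvf,ole] add [lkbdi] -> 5 lines: ewuhv fql tbrll lkbdi kdohd
Hunk 3: at line 1 remove [tbrll] add [obdw,ygd] -> 6 lines: ewuhv fql obdw ygd lkbdi kdohd
Hunk 4: at line 1 remove [fql,obdw,ygd] add [muja,kbpc,osdto] -> 6 lines: ewuhv muja kbpc osdto lkbdi kdohd
Hunk 5: at line 1 remove [kbpc,osdto] add [qft,vfuz] -> 6 lines: ewuhv muja qft vfuz lkbdi kdohd
Hunk 6: at line 1 remove [muja,qft,vfuz] add [vtxje] -> 4 lines: ewuhv vtxje lkbdi kdohd
Hunk 7: at line 1 remove [vtxje,lkbdi] add [zvgxu,hkao] -> 4 lines: ewuhv zvgxu hkao kdohd
Final line 4: kdohd

Answer: kdohd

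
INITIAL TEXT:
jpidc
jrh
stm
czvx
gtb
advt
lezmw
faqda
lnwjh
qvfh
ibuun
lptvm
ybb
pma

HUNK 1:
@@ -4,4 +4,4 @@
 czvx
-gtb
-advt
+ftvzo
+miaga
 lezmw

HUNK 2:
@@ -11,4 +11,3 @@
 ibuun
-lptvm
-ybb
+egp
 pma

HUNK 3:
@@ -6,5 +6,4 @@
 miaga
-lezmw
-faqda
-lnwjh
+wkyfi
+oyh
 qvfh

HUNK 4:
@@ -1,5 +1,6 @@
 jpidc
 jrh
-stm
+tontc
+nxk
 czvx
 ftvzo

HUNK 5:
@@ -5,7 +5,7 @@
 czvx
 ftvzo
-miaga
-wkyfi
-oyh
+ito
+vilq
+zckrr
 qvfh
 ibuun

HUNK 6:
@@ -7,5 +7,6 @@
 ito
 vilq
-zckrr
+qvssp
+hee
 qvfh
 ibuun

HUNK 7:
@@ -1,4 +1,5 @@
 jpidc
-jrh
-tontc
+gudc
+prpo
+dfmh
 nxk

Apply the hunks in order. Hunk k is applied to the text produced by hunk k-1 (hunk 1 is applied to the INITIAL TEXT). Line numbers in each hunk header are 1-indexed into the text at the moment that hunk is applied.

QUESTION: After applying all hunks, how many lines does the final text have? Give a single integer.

Hunk 1: at line 4 remove [gtb,advt] add [ftvzo,miaga] -> 14 lines: jpidc jrh stm czvx ftvzo miaga lezmw faqda lnwjh qvfh ibuun lptvm ybb pma
Hunk 2: at line 11 remove [lptvm,ybb] add [egp] -> 13 lines: jpidc jrh stm czvx ftvzo miaga lezmw faqda lnwjh qvfh ibuun egp pma
Hunk 3: at line 6 remove [lezmw,faqda,lnwjh] add [wkyfi,oyh] -> 12 lines: jpidc jrh stm czvx ftvzo miaga wkyfi oyh qvfh ibuun egp pma
Hunk 4: at line 1 remove [stm] add [tontc,nxk] -> 13 lines: jpidc jrh tontc nxk czvx ftvzo miaga wkyfi oyh qvfh ibuun egp pma
Hunk 5: at line 5 remove [miaga,wkyfi,oyh] add [ito,vilq,zckrr] -> 13 lines: jpidc jrh tontc nxk czvx ftvzo ito vilq zckrr qvfh ibuun egp pma
Hunk 6: at line 7 remove [zckrr] add [qvssp,hee] -> 14 lines: jpidc jrh tontc nxk czvx ftvzo ito vilq qvssp hee qvfh ibuun egp pma
Hunk 7: at line 1 remove [jrh,tontc] add [gudc,prpo,dfmh] -> 15 lines: jpidc gudc prpo dfmh nxk czvx ftvzo ito vilq qvssp hee qvfh ibuun egp pma
Final line count: 15

Answer: 15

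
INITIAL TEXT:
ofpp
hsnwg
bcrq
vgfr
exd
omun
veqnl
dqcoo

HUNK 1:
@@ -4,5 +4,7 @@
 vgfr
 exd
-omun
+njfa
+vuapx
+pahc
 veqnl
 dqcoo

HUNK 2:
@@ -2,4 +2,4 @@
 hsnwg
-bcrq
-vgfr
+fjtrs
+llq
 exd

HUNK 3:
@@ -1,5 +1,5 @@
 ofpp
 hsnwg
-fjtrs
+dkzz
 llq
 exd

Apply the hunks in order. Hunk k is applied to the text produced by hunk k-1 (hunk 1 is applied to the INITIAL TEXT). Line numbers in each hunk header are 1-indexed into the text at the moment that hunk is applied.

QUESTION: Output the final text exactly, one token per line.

Hunk 1: at line 4 remove [omun] add [njfa,vuapx,pahc] -> 10 lines: ofpp hsnwg bcrq vgfr exd njfa vuapx pahc veqnl dqcoo
Hunk 2: at line 2 remove [bcrq,vgfr] add [fjtrs,llq] -> 10 lines: ofpp hsnwg fjtrs llq exd njfa vuapx pahc veqnl dqcoo
Hunk 3: at line 1 remove [fjtrs] add [dkzz] -> 10 lines: ofpp hsnwg dkzz llq exd njfa vuapx pahc veqnl dqcoo

Answer: ofpp
hsnwg
dkzz
llq
exd
njfa
vuapx
pahc
veqnl
dqcoo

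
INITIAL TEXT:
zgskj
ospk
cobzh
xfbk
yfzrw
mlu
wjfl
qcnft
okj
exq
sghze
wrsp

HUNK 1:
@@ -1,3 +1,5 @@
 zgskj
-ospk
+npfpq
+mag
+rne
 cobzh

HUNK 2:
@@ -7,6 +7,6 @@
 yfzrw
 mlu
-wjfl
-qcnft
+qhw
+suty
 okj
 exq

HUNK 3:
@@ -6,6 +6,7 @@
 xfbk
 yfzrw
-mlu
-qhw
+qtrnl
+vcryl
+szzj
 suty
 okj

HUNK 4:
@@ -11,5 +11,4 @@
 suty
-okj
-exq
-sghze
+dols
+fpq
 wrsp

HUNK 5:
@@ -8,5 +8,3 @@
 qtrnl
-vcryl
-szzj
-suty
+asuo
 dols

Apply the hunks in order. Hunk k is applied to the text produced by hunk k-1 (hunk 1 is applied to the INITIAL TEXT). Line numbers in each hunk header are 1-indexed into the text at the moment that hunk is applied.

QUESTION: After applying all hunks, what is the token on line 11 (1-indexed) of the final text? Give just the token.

Hunk 1: at line 1 remove [ospk] add [npfpq,mag,rne] -> 14 lines: zgskj npfpq mag rne cobzh xfbk yfzrw mlu wjfl qcnft okj exq sghze wrsp
Hunk 2: at line 7 remove [wjfl,qcnft] add [qhw,suty] -> 14 lines: zgskj npfpq mag rne cobzh xfbk yfzrw mlu qhw suty okj exq sghze wrsp
Hunk 3: at line 6 remove [mlu,qhw] add [qtrnl,vcryl,szzj] -> 15 lines: zgskj npfpq mag rne cobzh xfbk yfzrw qtrnl vcryl szzj suty okj exq sghze wrsp
Hunk 4: at line 11 remove [okj,exq,sghze] add [dols,fpq] -> 14 lines: zgskj npfpq mag rne cobzh xfbk yfzrw qtrnl vcryl szzj suty dols fpq wrsp
Hunk 5: at line 8 remove [vcryl,szzj,suty] add [asuo] -> 12 lines: zgskj npfpq mag rne cobzh xfbk yfzrw qtrnl asuo dols fpq wrsp
Final line 11: fpq

Answer: fpq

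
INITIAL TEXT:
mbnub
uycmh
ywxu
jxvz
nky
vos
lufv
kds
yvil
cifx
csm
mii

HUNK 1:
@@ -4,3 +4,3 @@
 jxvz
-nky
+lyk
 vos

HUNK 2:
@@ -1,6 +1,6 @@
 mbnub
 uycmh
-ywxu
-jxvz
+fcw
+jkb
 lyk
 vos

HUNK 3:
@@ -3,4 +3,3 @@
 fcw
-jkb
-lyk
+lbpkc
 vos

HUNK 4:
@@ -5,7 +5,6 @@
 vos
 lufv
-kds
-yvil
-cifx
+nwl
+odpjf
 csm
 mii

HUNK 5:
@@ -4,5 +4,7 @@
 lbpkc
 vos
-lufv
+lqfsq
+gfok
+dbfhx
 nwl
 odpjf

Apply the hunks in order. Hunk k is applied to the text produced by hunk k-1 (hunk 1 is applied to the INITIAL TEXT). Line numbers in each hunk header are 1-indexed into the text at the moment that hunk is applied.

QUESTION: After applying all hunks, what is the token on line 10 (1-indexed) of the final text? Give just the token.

Hunk 1: at line 4 remove [nky] add [lyk] -> 12 lines: mbnub uycmh ywxu jxvz lyk vos lufv kds yvil cifx csm mii
Hunk 2: at line 1 remove [ywxu,jxvz] add [fcw,jkb] -> 12 lines: mbnub uycmh fcw jkb lyk vos lufv kds yvil cifx csm mii
Hunk 3: at line 3 remove [jkb,lyk] add [lbpkc] -> 11 lines: mbnub uycmh fcw lbpkc vos lufv kds yvil cifx csm mii
Hunk 4: at line 5 remove [kds,yvil,cifx] add [nwl,odpjf] -> 10 lines: mbnub uycmh fcw lbpkc vos lufv nwl odpjf csm mii
Hunk 5: at line 4 remove [lufv] add [lqfsq,gfok,dbfhx] -> 12 lines: mbnub uycmh fcw lbpkc vos lqfsq gfok dbfhx nwl odpjf csm mii
Final line 10: odpjf

Answer: odpjf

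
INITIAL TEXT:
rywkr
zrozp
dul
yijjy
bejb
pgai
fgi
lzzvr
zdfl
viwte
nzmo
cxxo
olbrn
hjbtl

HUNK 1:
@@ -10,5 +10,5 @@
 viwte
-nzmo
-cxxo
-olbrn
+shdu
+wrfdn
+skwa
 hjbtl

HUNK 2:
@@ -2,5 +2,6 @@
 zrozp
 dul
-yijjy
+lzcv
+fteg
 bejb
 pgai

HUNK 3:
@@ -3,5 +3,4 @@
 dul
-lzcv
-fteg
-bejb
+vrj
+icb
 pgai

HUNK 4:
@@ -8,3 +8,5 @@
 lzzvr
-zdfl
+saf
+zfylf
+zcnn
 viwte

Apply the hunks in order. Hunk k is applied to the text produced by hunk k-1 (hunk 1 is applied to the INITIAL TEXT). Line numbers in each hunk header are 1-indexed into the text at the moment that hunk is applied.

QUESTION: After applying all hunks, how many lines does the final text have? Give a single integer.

Hunk 1: at line 10 remove [nzmo,cxxo,olbrn] add [shdu,wrfdn,skwa] -> 14 lines: rywkr zrozp dul yijjy bejb pgai fgi lzzvr zdfl viwte shdu wrfdn skwa hjbtl
Hunk 2: at line 2 remove [yijjy] add [lzcv,fteg] -> 15 lines: rywkr zrozp dul lzcv fteg bejb pgai fgi lzzvr zdfl viwte shdu wrfdn skwa hjbtl
Hunk 3: at line 3 remove [lzcv,fteg,bejb] add [vrj,icb] -> 14 lines: rywkr zrozp dul vrj icb pgai fgi lzzvr zdfl viwte shdu wrfdn skwa hjbtl
Hunk 4: at line 8 remove [zdfl] add [saf,zfylf,zcnn] -> 16 lines: rywkr zrozp dul vrj icb pgai fgi lzzvr saf zfylf zcnn viwte shdu wrfdn skwa hjbtl
Final line count: 16

Answer: 16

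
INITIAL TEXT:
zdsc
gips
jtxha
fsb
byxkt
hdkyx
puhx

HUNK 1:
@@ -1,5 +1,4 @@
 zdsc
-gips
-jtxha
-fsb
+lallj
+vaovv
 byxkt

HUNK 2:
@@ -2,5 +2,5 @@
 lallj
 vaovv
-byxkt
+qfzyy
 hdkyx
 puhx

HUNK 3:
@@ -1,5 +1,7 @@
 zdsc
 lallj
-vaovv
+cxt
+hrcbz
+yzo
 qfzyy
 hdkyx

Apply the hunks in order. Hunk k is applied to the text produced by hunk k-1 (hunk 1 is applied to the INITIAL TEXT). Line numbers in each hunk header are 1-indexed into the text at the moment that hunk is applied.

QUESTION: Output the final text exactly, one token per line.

Hunk 1: at line 1 remove [gips,jtxha,fsb] add [lallj,vaovv] -> 6 lines: zdsc lallj vaovv byxkt hdkyx puhx
Hunk 2: at line 2 remove [byxkt] add [qfzyy] -> 6 lines: zdsc lallj vaovv qfzyy hdkyx puhx
Hunk 3: at line 1 remove [vaovv] add [cxt,hrcbz,yzo] -> 8 lines: zdsc lallj cxt hrcbz yzo qfzyy hdkyx puhx

Answer: zdsc
lallj
cxt
hrcbz
yzo
qfzyy
hdkyx
puhx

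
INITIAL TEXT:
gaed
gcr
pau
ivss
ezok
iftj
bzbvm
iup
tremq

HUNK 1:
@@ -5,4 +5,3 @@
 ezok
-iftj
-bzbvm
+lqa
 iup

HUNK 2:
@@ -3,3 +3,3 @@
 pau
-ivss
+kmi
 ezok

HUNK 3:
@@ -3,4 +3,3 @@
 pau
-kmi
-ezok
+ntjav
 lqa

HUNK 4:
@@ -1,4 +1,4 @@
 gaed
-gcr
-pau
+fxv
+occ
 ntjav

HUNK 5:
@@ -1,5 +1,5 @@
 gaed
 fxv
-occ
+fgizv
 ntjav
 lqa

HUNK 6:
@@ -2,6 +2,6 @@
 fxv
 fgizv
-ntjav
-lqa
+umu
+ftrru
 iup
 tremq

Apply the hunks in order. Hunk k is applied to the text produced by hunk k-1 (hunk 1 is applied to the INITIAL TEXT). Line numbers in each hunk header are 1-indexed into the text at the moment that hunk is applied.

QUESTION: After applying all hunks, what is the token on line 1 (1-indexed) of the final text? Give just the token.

Hunk 1: at line 5 remove [iftj,bzbvm] add [lqa] -> 8 lines: gaed gcr pau ivss ezok lqa iup tremq
Hunk 2: at line 3 remove [ivss] add [kmi] -> 8 lines: gaed gcr pau kmi ezok lqa iup tremq
Hunk 3: at line 3 remove [kmi,ezok] add [ntjav] -> 7 lines: gaed gcr pau ntjav lqa iup tremq
Hunk 4: at line 1 remove [gcr,pau] add [fxv,occ] -> 7 lines: gaed fxv occ ntjav lqa iup tremq
Hunk 5: at line 1 remove [occ] add [fgizv] -> 7 lines: gaed fxv fgizv ntjav lqa iup tremq
Hunk 6: at line 2 remove [ntjav,lqa] add [umu,ftrru] -> 7 lines: gaed fxv fgizv umu ftrru iup tremq
Final line 1: gaed

Answer: gaed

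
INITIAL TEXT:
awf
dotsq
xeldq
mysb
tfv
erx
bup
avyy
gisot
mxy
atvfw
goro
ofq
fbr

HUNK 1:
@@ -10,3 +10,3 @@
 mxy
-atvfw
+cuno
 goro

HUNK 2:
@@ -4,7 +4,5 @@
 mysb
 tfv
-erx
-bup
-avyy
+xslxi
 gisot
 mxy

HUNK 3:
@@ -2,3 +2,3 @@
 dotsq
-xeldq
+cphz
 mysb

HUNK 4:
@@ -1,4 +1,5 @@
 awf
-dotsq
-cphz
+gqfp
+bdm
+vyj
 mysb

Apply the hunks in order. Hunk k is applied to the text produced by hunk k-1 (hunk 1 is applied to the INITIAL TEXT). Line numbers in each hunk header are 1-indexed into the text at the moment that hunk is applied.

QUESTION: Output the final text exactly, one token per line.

Answer: awf
gqfp
bdm
vyj
mysb
tfv
xslxi
gisot
mxy
cuno
goro
ofq
fbr

Derivation:
Hunk 1: at line 10 remove [atvfw] add [cuno] -> 14 lines: awf dotsq xeldq mysb tfv erx bup avyy gisot mxy cuno goro ofq fbr
Hunk 2: at line 4 remove [erx,bup,avyy] add [xslxi] -> 12 lines: awf dotsq xeldq mysb tfv xslxi gisot mxy cuno goro ofq fbr
Hunk 3: at line 2 remove [xeldq] add [cphz] -> 12 lines: awf dotsq cphz mysb tfv xslxi gisot mxy cuno goro ofq fbr
Hunk 4: at line 1 remove [dotsq,cphz] add [gqfp,bdm,vyj] -> 13 lines: awf gqfp bdm vyj mysb tfv xslxi gisot mxy cuno goro ofq fbr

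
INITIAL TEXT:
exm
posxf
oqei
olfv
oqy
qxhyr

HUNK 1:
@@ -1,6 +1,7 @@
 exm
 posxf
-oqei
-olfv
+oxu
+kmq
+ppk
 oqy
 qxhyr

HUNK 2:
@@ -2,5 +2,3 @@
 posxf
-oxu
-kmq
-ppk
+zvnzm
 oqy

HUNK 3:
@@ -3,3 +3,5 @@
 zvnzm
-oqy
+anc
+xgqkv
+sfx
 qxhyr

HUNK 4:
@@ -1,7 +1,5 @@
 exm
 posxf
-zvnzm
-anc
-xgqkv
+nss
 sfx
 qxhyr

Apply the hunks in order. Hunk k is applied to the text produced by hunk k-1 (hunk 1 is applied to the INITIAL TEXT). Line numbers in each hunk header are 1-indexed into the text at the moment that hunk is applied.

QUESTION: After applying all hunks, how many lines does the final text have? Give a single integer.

Answer: 5

Derivation:
Hunk 1: at line 1 remove [oqei,olfv] add [oxu,kmq,ppk] -> 7 lines: exm posxf oxu kmq ppk oqy qxhyr
Hunk 2: at line 2 remove [oxu,kmq,ppk] add [zvnzm] -> 5 lines: exm posxf zvnzm oqy qxhyr
Hunk 3: at line 3 remove [oqy] add [anc,xgqkv,sfx] -> 7 lines: exm posxf zvnzm anc xgqkv sfx qxhyr
Hunk 4: at line 1 remove [zvnzm,anc,xgqkv] add [nss] -> 5 lines: exm posxf nss sfx qxhyr
Final line count: 5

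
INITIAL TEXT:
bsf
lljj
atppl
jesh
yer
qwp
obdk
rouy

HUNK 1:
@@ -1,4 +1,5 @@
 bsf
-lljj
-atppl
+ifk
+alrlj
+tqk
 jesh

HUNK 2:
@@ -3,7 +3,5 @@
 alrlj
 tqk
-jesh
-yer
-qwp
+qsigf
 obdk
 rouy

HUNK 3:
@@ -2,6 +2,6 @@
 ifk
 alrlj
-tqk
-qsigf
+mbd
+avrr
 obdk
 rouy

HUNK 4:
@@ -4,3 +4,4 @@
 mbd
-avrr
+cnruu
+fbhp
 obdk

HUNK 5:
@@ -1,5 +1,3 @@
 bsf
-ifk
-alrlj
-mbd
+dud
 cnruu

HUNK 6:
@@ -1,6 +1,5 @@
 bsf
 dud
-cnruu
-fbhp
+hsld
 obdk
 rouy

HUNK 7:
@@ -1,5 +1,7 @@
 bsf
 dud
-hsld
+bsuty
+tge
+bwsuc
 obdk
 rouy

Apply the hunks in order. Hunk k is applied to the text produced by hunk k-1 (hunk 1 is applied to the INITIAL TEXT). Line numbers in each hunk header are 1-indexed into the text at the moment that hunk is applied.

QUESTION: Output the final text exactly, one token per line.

Answer: bsf
dud
bsuty
tge
bwsuc
obdk
rouy

Derivation:
Hunk 1: at line 1 remove [lljj,atppl] add [ifk,alrlj,tqk] -> 9 lines: bsf ifk alrlj tqk jesh yer qwp obdk rouy
Hunk 2: at line 3 remove [jesh,yer,qwp] add [qsigf] -> 7 lines: bsf ifk alrlj tqk qsigf obdk rouy
Hunk 3: at line 2 remove [tqk,qsigf] add [mbd,avrr] -> 7 lines: bsf ifk alrlj mbd avrr obdk rouy
Hunk 4: at line 4 remove [avrr] add [cnruu,fbhp] -> 8 lines: bsf ifk alrlj mbd cnruu fbhp obdk rouy
Hunk 5: at line 1 remove [ifk,alrlj,mbd] add [dud] -> 6 lines: bsf dud cnruu fbhp obdk rouy
Hunk 6: at line 1 remove [cnruu,fbhp] add [hsld] -> 5 lines: bsf dud hsld obdk rouy
Hunk 7: at line 1 remove [hsld] add [bsuty,tge,bwsuc] -> 7 lines: bsf dud bsuty tge bwsuc obdk rouy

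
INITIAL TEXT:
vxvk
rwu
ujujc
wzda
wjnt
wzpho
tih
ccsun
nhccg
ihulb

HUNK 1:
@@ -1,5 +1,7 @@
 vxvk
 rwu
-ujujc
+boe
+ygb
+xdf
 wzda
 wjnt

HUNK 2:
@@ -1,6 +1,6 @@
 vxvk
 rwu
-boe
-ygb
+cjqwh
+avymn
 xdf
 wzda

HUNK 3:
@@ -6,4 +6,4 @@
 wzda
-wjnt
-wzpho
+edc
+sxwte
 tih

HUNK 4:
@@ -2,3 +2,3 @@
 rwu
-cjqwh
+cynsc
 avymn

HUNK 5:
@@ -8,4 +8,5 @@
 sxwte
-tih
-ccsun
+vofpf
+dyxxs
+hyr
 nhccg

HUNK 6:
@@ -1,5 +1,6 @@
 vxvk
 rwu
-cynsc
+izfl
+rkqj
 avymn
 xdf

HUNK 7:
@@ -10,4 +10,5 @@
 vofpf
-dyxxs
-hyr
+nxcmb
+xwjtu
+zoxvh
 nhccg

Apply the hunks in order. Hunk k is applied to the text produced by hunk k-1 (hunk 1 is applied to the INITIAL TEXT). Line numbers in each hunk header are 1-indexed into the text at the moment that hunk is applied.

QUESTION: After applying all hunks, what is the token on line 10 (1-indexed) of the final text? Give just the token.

Hunk 1: at line 1 remove [ujujc] add [boe,ygb,xdf] -> 12 lines: vxvk rwu boe ygb xdf wzda wjnt wzpho tih ccsun nhccg ihulb
Hunk 2: at line 1 remove [boe,ygb] add [cjqwh,avymn] -> 12 lines: vxvk rwu cjqwh avymn xdf wzda wjnt wzpho tih ccsun nhccg ihulb
Hunk 3: at line 6 remove [wjnt,wzpho] add [edc,sxwte] -> 12 lines: vxvk rwu cjqwh avymn xdf wzda edc sxwte tih ccsun nhccg ihulb
Hunk 4: at line 2 remove [cjqwh] add [cynsc] -> 12 lines: vxvk rwu cynsc avymn xdf wzda edc sxwte tih ccsun nhccg ihulb
Hunk 5: at line 8 remove [tih,ccsun] add [vofpf,dyxxs,hyr] -> 13 lines: vxvk rwu cynsc avymn xdf wzda edc sxwte vofpf dyxxs hyr nhccg ihulb
Hunk 6: at line 1 remove [cynsc] add [izfl,rkqj] -> 14 lines: vxvk rwu izfl rkqj avymn xdf wzda edc sxwte vofpf dyxxs hyr nhccg ihulb
Hunk 7: at line 10 remove [dyxxs,hyr] add [nxcmb,xwjtu,zoxvh] -> 15 lines: vxvk rwu izfl rkqj avymn xdf wzda edc sxwte vofpf nxcmb xwjtu zoxvh nhccg ihulb
Final line 10: vofpf

Answer: vofpf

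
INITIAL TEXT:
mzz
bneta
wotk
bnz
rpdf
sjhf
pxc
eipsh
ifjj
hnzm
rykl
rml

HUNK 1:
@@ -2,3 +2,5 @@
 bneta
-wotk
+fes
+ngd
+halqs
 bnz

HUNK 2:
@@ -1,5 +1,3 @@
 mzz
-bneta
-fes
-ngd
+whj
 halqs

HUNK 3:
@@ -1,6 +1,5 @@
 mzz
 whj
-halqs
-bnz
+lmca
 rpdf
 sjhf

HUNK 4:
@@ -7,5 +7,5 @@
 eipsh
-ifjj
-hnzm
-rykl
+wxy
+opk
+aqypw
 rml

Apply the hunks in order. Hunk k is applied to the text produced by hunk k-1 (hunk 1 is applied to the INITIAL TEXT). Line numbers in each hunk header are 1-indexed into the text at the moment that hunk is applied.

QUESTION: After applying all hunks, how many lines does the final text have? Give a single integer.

Answer: 11

Derivation:
Hunk 1: at line 2 remove [wotk] add [fes,ngd,halqs] -> 14 lines: mzz bneta fes ngd halqs bnz rpdf sjhf pxc eipsh ifjj hnzm rykl rml
Hunk 2: at line 1 remove [bneta,fes,ngd] add [whj] -> 12 lines: mzz whj halqs bnz rpdf sjhf pxc eipsh ifjj hnzm rykl rml
Hunk 3: at line 1 remove [halqs,bnz] add [lmca] -> 11 lines: mzz whj lmca rpdf sjhf pxc eipsh ifjj hnzm rykl rml
Hunk 4: at line 7 remove [ifjj,hnzm,rykl] add [wxy,opk,aqypw] -> 11 lines: mzz whj lmca rpdf sjhf pxc eipsh wxy opk aqypw rml
Final line count: 11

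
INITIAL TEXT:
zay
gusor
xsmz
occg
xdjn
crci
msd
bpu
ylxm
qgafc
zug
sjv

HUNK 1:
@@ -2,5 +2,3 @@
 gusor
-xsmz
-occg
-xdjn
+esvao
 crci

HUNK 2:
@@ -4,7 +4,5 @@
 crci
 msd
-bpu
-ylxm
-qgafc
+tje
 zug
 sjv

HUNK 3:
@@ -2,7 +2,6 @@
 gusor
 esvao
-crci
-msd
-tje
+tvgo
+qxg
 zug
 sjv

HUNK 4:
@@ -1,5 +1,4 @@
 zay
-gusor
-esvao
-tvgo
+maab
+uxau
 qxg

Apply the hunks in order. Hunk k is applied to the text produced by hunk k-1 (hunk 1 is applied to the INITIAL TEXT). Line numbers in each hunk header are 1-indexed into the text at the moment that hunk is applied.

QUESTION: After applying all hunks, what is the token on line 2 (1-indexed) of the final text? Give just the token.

Hunk 1: at line 2 remove [xsmz,occg,xdjn] add [esvao] -> 10 lines: zay gusor esvao crci msd bpu ylxm qgafc zug sjv
Hunk 2: at line 4 remove [bpu,ylxm,qgafc] add [tje] -> 8 lines: zay gusor esvao crci msd tje zug sjv
Hunk 3: at line 2 remove [crci,msd,tje] add [tvgo,qxg] -> 7 lines: zay gusor esvao tvgo qxg zug sjv
Hunk 4: at line 1 remove [gusor,esvao,tvgo] add [maab,uxau] -> 6 lines: zay maab uxau qxg zug sjv
Final line 2: maab

Answer: maab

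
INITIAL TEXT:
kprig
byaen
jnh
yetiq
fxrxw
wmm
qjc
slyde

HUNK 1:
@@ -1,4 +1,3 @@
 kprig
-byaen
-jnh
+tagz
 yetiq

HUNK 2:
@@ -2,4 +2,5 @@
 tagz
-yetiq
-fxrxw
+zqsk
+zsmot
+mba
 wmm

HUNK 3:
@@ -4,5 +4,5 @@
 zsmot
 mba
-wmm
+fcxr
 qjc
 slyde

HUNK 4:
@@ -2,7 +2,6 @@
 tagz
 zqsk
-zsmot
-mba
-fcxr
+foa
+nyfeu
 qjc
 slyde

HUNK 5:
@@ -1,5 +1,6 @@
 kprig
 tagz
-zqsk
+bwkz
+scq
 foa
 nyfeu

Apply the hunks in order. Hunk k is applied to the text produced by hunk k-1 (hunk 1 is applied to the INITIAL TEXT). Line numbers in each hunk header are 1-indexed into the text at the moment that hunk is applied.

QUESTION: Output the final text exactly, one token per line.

Answer: kprig
tagz
bwkz
scq
foa
nyfeu
qjc
slyde

Derivation:
Hunk 1: at line 1 remove [byaen,jnh] add [tagz] -> 7 lines: kprig tagz yetiq fxrxw wmm qjc slyde
Hunk 2: at line 2 remove [yetiq,fxrxw] add [zqsk,zsmot,mba] -> 8 lines: kprig tagz zqsk zsmot mba wmm qjc slyde
Hunk 3: at line 4 remove [wmm] add [fcxr] -> 8 lines: kprig tagz zqsk zsmot mba fcxr qjc slyde
Hunk 4: at line 2 remove [zsmot,mba,fcxr] add [foa,nyfeu] -> 7 lines: kprig tagz zqsk foa nyfeu qjc slyde
Hunk 5: at line 1 remove [zqsk] add [bwkz,scq] -> 8 lines: kprig tagz bwkz scq foa nyfeu qjc slyde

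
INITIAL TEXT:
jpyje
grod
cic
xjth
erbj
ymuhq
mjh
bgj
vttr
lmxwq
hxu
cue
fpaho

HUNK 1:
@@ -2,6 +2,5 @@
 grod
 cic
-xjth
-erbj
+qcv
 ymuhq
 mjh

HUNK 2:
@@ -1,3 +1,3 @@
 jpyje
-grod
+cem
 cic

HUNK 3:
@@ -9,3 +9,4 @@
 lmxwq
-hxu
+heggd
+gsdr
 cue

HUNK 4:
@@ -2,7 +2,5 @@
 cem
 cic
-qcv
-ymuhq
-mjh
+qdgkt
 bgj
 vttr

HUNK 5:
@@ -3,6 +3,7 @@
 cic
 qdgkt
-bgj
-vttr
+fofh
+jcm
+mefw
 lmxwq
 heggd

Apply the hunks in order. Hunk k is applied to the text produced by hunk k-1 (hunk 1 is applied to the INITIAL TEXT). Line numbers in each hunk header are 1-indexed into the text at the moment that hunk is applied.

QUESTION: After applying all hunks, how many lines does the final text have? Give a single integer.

Hunk 1: at line 2 remove [xjth,erbj] add [qcv] -> 12 lines: jpyje grod cic qcv ymuhq mjh bgj vttr lmxwq hxu cue fpaho
Hunk 2: at line 1 remove [grod] add [cem] -> 12 lines: jpyje cem cic qcv ymuhq mjh bgj vttr lmxwq hxu cue fpaho
Hunk 3: at line 9 remove [hxu] add [heggd,gsdr] -> 13 lines: jpyje cem cic qcv ymuhq mjh bgj vttr lmxwq heggd gsdr cue fpaho
Hunk 4: at line 2 remove [qcv,ymuhq,mjh] add [qdgkt] -> 11 lines: jpyje cem cic qdgkt bgj vttr lmxwq heggd gsdr cue fpaho
Hunk 5: at line 3 remove [bgj,vttr] add [fofh,jcm,mefw] -> 12 lines: jpyje cem cic qdgkt fofh jcm mefw lmxwq heggd gsdr cue fpaho
Final line count: 12

Answer: 12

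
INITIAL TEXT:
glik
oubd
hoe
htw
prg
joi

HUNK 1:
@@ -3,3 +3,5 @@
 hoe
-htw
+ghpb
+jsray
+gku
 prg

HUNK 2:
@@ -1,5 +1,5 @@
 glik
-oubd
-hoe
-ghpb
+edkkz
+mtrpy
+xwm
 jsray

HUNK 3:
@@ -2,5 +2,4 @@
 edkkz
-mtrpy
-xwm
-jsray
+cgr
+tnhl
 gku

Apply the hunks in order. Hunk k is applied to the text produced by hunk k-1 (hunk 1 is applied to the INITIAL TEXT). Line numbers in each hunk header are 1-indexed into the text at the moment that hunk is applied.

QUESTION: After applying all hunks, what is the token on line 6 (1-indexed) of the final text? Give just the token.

Answer: prg

Derivation:
Hunk 1: at line 3 remove [htw] add [ghpb,jsray,gku] -> 8 lines: glik oubd hoe ghpb jsray gku prg joi
Hunk 2: at line 1 remove [oubd,hoe,ghpb] add [edkkz,mtrpy,xwm] -> 8 lines: glik edkkz mtrpy xwm jsray gku prg joi
Hunk 3: at line 2 remove [mtrpy,xwm,jsray] add [cgr,tnhl] -> 7 lines: glik edkkz cgr tnhl gku prg joi
Final line 6: prg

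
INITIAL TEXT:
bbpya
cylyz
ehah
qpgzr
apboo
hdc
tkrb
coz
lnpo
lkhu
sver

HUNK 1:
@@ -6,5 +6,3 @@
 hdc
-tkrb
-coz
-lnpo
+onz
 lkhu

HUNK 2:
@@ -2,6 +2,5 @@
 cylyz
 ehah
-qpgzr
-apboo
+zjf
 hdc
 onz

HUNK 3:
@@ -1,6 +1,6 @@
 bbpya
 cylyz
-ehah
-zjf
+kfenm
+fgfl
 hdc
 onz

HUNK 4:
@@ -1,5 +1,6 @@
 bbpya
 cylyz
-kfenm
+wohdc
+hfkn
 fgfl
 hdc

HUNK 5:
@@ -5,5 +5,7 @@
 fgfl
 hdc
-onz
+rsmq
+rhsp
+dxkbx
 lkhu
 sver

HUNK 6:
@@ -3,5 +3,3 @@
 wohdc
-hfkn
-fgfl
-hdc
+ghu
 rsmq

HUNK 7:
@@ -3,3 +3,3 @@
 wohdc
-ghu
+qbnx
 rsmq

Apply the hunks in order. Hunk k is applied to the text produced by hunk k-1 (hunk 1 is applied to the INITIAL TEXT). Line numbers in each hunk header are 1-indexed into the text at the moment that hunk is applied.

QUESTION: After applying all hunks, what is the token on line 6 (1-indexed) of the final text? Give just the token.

Hunk 1: at line 6 remove [tkrb,coz,lnpo] add [onz] -> 9 lines: bbpya cylyz ehah qpgzr apboo hdc onz lkhu sver
Hunk 2: at line 2 remove [qpgzr,apboo] add [zjf] -> 8 lines: bbpya cylyz ehah zjf hdc onz lkhu sver
Hunk 3: at line 1 remove [ehah,zjf] add [kfenm,fgfl] -> 8 lines: bbpya cylyz kfenm fgfl hdc onz lkhu sver
Hunk 4: at line 1 remove [kfenm] add [wohdc,hfkn] -> 9 lines: bbpya cylyz wohdc hfkn fgfl hdc onz lkhu sver
Hunk 5: at line 5 remove [onz] add [rsmq,rhsp,dxkbx] -> 11 lines: bbpya cylyz wohdc hfkn fgfl hdc rsmq rhsp dxkbx lkhu sver
Hunk 6: at line 3 remove [hfkn,fgfl,hdc] add [ghu] -> 9 lines: bbpya cylyz wohdc ghu rsmq rhsp dxkbx lkhu sver
Hunk 7: at line 3 remove [ghu] add [qbnx] -> 9 lines: bbpya cylyz wohdc qbnx rsmq rhsp dxkbx lkhu sver
Final line 6: rhsp

Answer: rhsp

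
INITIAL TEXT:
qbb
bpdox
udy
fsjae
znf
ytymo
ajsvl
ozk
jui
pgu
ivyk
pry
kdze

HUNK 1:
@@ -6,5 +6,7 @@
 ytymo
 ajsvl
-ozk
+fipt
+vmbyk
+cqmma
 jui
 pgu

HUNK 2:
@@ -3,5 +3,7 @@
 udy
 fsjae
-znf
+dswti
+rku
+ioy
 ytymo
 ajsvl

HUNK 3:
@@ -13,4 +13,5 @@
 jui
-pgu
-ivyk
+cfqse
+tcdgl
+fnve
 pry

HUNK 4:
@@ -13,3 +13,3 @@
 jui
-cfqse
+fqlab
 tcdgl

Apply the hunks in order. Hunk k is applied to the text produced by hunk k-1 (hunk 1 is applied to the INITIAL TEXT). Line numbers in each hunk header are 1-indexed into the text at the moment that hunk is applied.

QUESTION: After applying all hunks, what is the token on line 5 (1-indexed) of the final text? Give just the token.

Answer: dswti

Derivation:
Hunk 1: at line 6 remove [ozk] add [fipt,vmbyk,cqmma] -> 15 lines: qbb bpdox udy fsjae znf ytymo ajsvl fipt vmbyk cqmma jui pgu ivyk pry kdze
Hunk 2: at line 3 remove [znf] add [dswti,rku,ioy] -> 17 lines: qbb bpdox udy fsjae dswti rku ioy ytymo ajsvl fipt vmbyk cqmma jui pgu ivyk pry kdze
Hunk 3: at line 13 remove [pgu,ivyk] add [cfqse,tcdgl,fnve] -> 18 lines: qbb bpdox udy fsjae dswti rku ioy ytymo ajsvl fipt vmbyk cqmma jui cfqse tcdgl fnve pry kdze
Hunk 4: at line 13 remove [cfqse] add [fqlab] -> 18 lines: qbb bpdox udy fsjae dswti rku ioy ytymo ajsvl fipt vmbyk cqmma jui fqlab tcdgl fnve pry kdze
Final line 5: dswti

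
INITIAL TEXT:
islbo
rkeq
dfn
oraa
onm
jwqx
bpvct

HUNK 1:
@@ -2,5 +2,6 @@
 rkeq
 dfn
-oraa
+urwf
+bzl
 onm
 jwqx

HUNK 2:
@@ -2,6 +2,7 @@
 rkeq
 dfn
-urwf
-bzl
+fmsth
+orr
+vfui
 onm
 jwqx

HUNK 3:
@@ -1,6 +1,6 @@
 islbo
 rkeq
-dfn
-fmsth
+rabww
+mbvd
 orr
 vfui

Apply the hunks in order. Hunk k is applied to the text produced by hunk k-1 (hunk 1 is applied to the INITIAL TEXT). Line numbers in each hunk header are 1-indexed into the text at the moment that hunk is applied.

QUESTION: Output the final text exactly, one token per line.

Answer: islbo
rkeq
rabww
mbvd
orr
vfui
onm
jwqx
bpvct

Derivation:
Hunk 1: at line 2 remove [oraa] add [urwf,bzl] -> 8 lines: islbo rkeq dfn urwf bzl onm jwqx bpvct
Hunk 2: at line 2 remove [urwf,bzl] add [fmsth,orr,vfui] -> 9 lines: islbo rkeq dfn fmsth orr vfui onm jwqx bpvct
Hunk 3: at line 1 remove [dfn,fmsth] add [rabww,mbvd] -> 9 lines: islbo rkeq rabww mbvd orr vfui onm jwqx bpvct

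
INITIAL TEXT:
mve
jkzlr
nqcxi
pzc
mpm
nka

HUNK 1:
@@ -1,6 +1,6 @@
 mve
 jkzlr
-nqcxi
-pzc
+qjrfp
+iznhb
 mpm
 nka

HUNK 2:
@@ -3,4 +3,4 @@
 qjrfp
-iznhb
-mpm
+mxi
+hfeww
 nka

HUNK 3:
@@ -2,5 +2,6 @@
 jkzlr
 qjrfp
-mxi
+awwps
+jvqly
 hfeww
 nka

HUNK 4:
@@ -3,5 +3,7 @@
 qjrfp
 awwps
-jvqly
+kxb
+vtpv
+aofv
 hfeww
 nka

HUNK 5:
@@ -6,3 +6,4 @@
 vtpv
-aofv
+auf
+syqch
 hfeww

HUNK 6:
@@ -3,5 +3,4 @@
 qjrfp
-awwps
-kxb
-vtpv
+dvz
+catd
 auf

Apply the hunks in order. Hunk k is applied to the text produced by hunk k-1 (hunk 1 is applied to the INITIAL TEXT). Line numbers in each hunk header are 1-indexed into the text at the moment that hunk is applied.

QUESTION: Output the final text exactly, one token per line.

Hunk 1: at line 1 remove [nqcxi,pzc] add [qjrfp,iznhb] -> 6 lines: mve jkzlr qjrfp iznhb mpm nka
Hunk 2: at line 3 remove [iznhb,mpm] add [mxi,hfeww] -> 6 lines: mve jkzlr qjrfp mxi hfeww nka
Hunk 3: at line 2 remove [mxi] add [awwps,jvqly] -> 7 lines: mve jkzlr qjrfp awwps jvqly hfeww nka
Hunk 4: at line 3 remove [jvqly] add [kxb,vtpv,aofv] -> 9 lines: mve jkzlr qjrfp awwps kxb vtpv aofv hfeww nka
Hunk 5: at line 6 remove [aofv] add [auf,syqch] -> 10 lines: mve jkzlr qjrfp awwps kxb vtpv auf syqch hfeww nka
Hunk 6: at line 3 remove [awwps,kxb,vtpv] add [dvz,catd] -> 9 lines: mve jkzlr qjrfp dvz catd auf syqch hfeww nka

Answer: mve
jkzlr
qjrfp
dvz
catd
auf
syqch
hfeww
nka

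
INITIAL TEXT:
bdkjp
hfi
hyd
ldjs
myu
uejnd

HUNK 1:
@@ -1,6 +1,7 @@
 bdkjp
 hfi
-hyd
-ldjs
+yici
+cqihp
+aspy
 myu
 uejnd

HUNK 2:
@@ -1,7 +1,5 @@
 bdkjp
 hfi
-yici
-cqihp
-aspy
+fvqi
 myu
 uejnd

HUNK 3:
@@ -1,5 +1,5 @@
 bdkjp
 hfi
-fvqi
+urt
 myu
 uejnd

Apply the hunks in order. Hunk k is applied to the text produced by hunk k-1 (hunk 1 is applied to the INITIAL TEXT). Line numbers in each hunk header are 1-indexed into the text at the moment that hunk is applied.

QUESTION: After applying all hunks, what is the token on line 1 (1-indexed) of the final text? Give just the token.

Answer: bdkjp

Derivation:
Hunk 1: at line 1 remove [hyd,ldjs] add [yici,cqihp,aspy] -> 7 lines: bdkjp hfi yici cqihp aspy myu uejnd
Hunk 2: at line 1 remove [yici,cqihp,aspy] add [fvqi] -> 5 lines: bdkjp hfi fvqi myu uejnd
Hunk 3: at line 1 remove [fvqi] add [urt] -> 5 lines: bdkjp hfi urt myu uejnd
Final line 1: bdkjp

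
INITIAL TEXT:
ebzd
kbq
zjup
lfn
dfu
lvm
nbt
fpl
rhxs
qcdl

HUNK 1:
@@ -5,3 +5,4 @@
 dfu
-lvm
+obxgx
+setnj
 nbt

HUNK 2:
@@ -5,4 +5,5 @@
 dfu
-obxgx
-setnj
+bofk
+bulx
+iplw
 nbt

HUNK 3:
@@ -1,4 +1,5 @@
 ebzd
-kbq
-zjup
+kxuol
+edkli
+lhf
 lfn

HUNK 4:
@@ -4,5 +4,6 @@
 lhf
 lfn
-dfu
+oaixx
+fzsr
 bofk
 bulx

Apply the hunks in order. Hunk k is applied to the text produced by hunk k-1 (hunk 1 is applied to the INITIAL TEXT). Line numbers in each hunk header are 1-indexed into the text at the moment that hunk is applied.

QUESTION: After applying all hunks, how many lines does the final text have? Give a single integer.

Hunk 1: at line 5 remove [lvm] add [obxgx,setnj] -> 11 lines: ebzd kbq zjup lfn dfu obxgx setnj nbt fpl rhxs qcdl
Hunk 2: at line 5 remove [obxgx,setnj] add [bofk,bulx,iplw] -> 12 lines: ebzd kbq zjup lfn dfu bofk bulx iplw nbt fpl rhxs qcdl
Hunk 3: at line 1 remove [kbq,zjup] add [kxuol,edkli,lhf] -> 13 lines: ebzd kxuol edkli lhf lfn dfu bofk bulx iplw nbt fpl rhxs qcdl
Hunk 4: at line 4 remove [dfu] add [oaixx,fzsr] -> 14 lines: ebzd kxuol edkli lhf lfn oaixx fzsr bofk bulx iplw nbt fpl rhxs qcdl
Final line count: 14

Answer: 14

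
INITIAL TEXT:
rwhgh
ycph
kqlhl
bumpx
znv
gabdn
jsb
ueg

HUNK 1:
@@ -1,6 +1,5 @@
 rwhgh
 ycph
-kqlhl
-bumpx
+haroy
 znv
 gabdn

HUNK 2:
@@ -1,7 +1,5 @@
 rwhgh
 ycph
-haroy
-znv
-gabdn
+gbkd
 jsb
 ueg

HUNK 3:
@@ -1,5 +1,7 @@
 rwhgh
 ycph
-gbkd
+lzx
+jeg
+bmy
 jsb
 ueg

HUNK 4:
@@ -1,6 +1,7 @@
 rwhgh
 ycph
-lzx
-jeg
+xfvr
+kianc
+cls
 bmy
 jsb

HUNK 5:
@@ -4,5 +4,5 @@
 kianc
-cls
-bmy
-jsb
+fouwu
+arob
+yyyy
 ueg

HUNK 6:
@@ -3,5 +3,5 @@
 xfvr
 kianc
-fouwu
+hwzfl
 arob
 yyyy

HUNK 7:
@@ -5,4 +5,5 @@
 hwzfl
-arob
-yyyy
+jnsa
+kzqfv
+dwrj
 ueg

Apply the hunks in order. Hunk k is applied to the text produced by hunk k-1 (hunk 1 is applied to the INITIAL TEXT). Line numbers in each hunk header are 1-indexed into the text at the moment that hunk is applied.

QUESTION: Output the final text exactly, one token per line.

Hunk 1: at line 1 remove [kqlhl,bumpx] add [haroy] -> 7 lines: rwhgh ycph haroy znv gabdn jsb ueg
Hunk 2: at line 1 remove [haroy,znv,gabdn] add [gbkd] -> 5 lines: rwhgh ycph gbkd jsb ueg
Hunk 3: at line 1 remove [gbkd] add [lzx,jeg,bmy] -> 7 lines: rwhgh ycph lzx jeg bmy jsb ueg
Hunk 4: at line 1 remove [lzx,jeg] add [xfvr,kianc,cls] -> 8 lines: rwhgh ycph xfvr kianc cls bmy jsb ueg
Hunk 5: at line 4 remove [cls,bmy,jsb] add [fouwu,arob,yyyy] -> 8 lines: rwhgh ycph xfvr kianc fouwu arob yyyy ueg
Hunk 6: at line 3 remove [fouwu] add [hwzfl] -> 8 lines: rwhgh ycph xfvr kianc hwzfl arob yyyy ueg
Hunk 7: at line 5 remove [arob,yyyy] add [jnsa,kzqfv,dwrj] -> 9 lines: rwhgh ycph xfvr kianc hwzfl jnsa kzqfv dwrj ueg

Answer: rwhgh
ycph
xfvr
kianc
hwzfl
jnsa
kzqfv
dwrj
ueg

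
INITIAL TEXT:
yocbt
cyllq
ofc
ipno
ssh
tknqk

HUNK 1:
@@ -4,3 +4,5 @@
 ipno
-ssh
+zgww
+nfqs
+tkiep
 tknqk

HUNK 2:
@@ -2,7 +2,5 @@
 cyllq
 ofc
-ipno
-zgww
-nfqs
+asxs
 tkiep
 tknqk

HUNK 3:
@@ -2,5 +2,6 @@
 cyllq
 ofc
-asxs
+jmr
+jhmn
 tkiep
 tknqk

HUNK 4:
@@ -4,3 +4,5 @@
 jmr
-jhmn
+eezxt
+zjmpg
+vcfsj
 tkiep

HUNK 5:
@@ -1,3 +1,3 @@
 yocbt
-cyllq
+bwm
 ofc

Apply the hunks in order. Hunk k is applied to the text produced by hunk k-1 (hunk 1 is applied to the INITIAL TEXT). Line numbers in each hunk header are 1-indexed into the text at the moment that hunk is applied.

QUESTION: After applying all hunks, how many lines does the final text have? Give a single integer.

Hunk 1: at line 4 remove [ssh] add [zgww,nfqs,tkiep] -> 8 lines: yocbt cyllq ofc ipno zgww nfqs tkiep tknqk
Hunk 2: at line 2 remove [ipno,zgww,nfqs] add [asxs] -> 6 lines: yocbt cyllq ofc asxs tkiep tknqk
Hunk 3: at line 2 remove [asxs] add [jmr,jhmn] -> 7 lines: yocbt cyllq ofc jmr jhmn tkiep tknqk
Hunk 4: at line 4 remove [jhmn] add [eezxt,zjmpg,vcfsj] -> 9 lines: yocbt cyllq ofc jmr eezxt zjmpg vcfsj tkiep tknqk
Hunk 5: at line 1 remove [cyllq] add [bwm] -> 9 lines: yocbt bwm ofc jmr eezxt zjmpg vcfsj tkiep tknqk
Final line count: 9

Answer: 9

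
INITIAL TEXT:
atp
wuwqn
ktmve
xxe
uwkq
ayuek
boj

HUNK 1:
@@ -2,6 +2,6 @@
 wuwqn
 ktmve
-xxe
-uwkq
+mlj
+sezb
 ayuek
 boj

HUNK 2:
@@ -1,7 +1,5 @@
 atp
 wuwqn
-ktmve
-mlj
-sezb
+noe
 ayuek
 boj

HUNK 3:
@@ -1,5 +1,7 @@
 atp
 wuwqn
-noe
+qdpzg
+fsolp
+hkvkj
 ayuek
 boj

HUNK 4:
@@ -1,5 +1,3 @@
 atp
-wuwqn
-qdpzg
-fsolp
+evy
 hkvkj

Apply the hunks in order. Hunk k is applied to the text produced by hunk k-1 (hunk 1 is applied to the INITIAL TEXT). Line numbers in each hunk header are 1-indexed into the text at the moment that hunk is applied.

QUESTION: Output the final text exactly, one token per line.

Hunk 1: at line 2 remove [xxe,uwkq] add [mlj,sezb] -> 7 lines: atp wuwqn ktmve mlj sezb ayuek boj
Hunk 2: at line 1 remove [ktmve,mlj,sezb] add [noe] -> 5 lines: atp wuwqn noe ayuek boj
Hunk 3: at line 1 remove [noe] add [qdpzg,fsolp,hkvkj] -> 7 lines: atp wuwqn qdpzg fsolp hkvkj ayuek boj
Hunk 4: at line 1 remove [wuwqn,qdpzg,fsolp] add [evy] -> 5 lines: atp evy hkvkj ayuek boj

Answer: atp
evy
hkvkj
ayuek
boj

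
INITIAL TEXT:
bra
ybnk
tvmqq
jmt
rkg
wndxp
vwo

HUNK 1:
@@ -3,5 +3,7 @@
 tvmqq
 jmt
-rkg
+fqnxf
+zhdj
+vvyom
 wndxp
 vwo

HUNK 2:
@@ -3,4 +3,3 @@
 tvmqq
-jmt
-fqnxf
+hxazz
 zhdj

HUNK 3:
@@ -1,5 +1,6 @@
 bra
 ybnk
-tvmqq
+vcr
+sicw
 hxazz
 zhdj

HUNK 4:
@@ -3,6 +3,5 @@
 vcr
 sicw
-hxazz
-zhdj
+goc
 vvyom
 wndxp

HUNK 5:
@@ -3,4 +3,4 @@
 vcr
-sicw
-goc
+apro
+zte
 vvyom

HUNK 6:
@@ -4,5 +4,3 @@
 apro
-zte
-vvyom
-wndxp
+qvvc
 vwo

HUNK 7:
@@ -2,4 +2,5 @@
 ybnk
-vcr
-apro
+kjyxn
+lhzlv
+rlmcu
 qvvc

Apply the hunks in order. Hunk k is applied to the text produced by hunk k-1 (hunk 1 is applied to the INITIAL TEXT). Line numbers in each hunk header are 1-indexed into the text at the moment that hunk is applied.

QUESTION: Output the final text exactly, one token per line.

Answer: bra
ybnk
kjyxn
lhzlv
rlmcu
qvvc
vwo

Derivation:
Hunk 1: at line 3 remove [rkg] add [fqnxf,zhdj,vvyom] -> 9 lines: bra ybnk tvmqq jmt fqnxf zhdj vvyom wndxp vwo
Hunk 2: at line 3 remove [jmt,fqnxf] add [hxazz] -> 8 lines: bra ybnk tvmqq hxazz zhdj vvyom wndxp vwo
Hunk 3: at line 1 remove [tvmqq] add [vcr,sicw] -> 9 lines: bra ybnk vcr sicw hxazz zhdj vvyom wndxp vwo
Hunk 4: at line 3 remove [hxazz,zhdj] add [goc] -> 8 lines: bra ybnk vcr sicw goc vvyom wndxp vwo
Hunk 5: at line 3 remove [sicw,goc] add [apro,zte] -> 8 lines: bra ybnk vcr apro zte vvyom wndxp vwo
Hunk 6: at line 4 remove [zte,vvyom,wndxp] add [qvvc] -> 6 lines: bra ybnk vcr apro qvvc vwo
Hunk 7: at line 2 remove [vcr,apro] add [kjyxn,lhzlv,rlmcu] -> 7 lines: bra ybnk kjyxn lhzlv rlmcu qvvc vwo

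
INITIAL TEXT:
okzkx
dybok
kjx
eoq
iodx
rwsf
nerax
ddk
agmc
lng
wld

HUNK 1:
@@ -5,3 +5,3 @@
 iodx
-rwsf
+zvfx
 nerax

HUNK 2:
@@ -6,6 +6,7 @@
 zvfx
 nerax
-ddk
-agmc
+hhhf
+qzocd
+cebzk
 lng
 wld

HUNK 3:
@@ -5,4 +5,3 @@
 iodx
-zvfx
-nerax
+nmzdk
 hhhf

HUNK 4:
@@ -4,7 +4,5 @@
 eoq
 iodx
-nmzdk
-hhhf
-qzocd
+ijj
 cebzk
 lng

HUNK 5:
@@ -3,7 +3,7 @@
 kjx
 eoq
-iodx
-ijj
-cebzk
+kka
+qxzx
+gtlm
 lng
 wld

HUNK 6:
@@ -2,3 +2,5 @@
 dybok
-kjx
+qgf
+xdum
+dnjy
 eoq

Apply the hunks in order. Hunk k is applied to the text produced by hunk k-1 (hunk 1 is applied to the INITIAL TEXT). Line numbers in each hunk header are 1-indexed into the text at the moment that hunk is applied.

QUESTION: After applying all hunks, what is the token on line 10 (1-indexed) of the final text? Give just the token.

Hunk 1: at line 5 remove [rwsf] add [zvfx] -> 11 lines: okzkx dybok kjx eoq iodx zvfx nerax ddk agmc lng wld
Hunk 2: at line 6 remove [ddk,agmc] add [hhhf,qzocd,cebzk] -> 12 lines: okzkx dybok kjx eoq iodx zvfx nerax hhhf qzocd cebzk lng wld
Hunk 3: at line 5 remove [zvfx,nerax] add [nmzdk] -> 11 lines: okzkx dybok kjx eoq iodx nmzdk hhhf qzocd cebzk lng wld
Hunk 4: at line 4 remove [nmzdk,hhhf,qzocd] add [ijj] -> 9 lines: okzkx dybok kjx eoq iodx ijj cebzk lng wld
Hunk 5: at line 3 remove [iodx,ijj,cebzk] add [kka,qxzx,gtlm] -> 9 lines: okzkx dybok kjx eoq kka qxzx gtlm lng wld
Hunk 6: at line 2 remove [kjx] add [qgf,xdum,dnjy] -> 11 lines: okzkx dybok qgf xdum dnjy eoq kka qxzx gtlm lng wld
Final line 10: lng

Answer: lng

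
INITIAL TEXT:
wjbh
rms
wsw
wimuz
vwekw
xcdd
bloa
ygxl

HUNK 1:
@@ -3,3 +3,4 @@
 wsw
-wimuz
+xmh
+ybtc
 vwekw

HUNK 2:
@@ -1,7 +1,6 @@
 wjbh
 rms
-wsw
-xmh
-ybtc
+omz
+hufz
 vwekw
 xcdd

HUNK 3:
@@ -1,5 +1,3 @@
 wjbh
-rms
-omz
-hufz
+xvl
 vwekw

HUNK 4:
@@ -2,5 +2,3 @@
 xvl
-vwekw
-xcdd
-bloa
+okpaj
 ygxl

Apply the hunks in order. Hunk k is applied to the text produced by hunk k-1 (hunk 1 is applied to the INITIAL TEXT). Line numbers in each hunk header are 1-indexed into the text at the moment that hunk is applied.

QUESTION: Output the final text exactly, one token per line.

Answer: wjbh
xvl
okpaj
ygxl

Derivation:
Hunk 1: at line 3 remove [wimuz] add [xmh,ybtc] -> 9 lines: wjbh rms wsw xmh ybtc vwekw xcdd bloa ygxl
Hunk 2: at line 1 remove [wsw,xmh,ybtc] add [omz,hufz] -> 8 lines: wjbh rms omz hufz vwekw xcdd bloa ygxl
Hunk 3: at line 1 remove [rms,omz,hufz] add [xvl] -> 6 lines: wjbh xvl vwekw xcdd bloa ygxl
Hunk 4: at line 2 remove [vwekw,xcdd,bloa] add [okpaj] -> 4 lines: wjbh xvl okpaj ygxl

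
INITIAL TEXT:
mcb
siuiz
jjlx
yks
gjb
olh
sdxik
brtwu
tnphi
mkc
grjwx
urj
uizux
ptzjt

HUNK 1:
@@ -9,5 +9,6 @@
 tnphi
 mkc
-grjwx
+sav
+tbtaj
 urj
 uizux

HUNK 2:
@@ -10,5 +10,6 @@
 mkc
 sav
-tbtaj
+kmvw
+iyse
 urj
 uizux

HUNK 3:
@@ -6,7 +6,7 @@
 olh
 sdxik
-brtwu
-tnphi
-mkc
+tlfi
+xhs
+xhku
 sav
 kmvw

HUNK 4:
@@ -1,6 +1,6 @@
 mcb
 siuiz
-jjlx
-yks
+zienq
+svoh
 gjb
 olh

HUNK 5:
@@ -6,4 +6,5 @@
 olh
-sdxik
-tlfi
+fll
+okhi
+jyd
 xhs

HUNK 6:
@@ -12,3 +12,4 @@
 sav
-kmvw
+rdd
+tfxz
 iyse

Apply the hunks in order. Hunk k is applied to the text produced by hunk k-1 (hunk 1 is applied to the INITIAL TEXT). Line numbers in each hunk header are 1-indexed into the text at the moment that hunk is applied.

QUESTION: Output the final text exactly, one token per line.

Answer: mcb
siuiz
zienq
svoh
gjb
olh
fll
okhi
jyd
xhs
xhku
sav
rdd
tfxz
iyse
urj
uizux
ptzjt

Derivation:
Hunk 1: at line 9 remove [grjwx] add [sav,tbtaj] -> 15 lines: mcb siuiz jjlx yks gjb olh sdxik brtwu tnphi mkc sav tbtaj urj uizux ptzjt
Hunk 2: at line 10 remove [tbtaj] add [kmvw,iyse] -> 16 lines: mcb siuiz jjlx yks gjb olh sdxik brtwu tnphi mkc sav kmvw iyse urj uizux ptzjt
Hunk 3: at line 6 remove [brtwu,tnphi,mkc] add [tlfi,xhs,xhku] -> 16 lines: mcb siuiz jjlx yks gjb olh sdxik tlfi xhs xhku sav kmvw iyse urj uizux ptzjt
Hunk 4: at line 1 remove [jjlx,yks] add [zienq,svoh] -> 16 lines: mcb siuiz zienq svoh gjb olh sdxik tlfi xhs xhku sav kmvw iyse urj uizux ptzjt
Hunk 5: at line 6 remove [sdxik,tlfi] add [fll,okhi,jyd] -> 17 lines: mcb siuiz zienq svoh gjb olh fll okhi jyd xhs xhku sav kmvw iyse urj uizux ptzjt
Hunk 6: at line 12 remove [kmvw] add [rdd,tfxz] -> 18 lines: mcb siuiz zienq svoh gjb olh fll okhi jyd xhs xhku sav rdd tfxz iyse urj uizux ptzjt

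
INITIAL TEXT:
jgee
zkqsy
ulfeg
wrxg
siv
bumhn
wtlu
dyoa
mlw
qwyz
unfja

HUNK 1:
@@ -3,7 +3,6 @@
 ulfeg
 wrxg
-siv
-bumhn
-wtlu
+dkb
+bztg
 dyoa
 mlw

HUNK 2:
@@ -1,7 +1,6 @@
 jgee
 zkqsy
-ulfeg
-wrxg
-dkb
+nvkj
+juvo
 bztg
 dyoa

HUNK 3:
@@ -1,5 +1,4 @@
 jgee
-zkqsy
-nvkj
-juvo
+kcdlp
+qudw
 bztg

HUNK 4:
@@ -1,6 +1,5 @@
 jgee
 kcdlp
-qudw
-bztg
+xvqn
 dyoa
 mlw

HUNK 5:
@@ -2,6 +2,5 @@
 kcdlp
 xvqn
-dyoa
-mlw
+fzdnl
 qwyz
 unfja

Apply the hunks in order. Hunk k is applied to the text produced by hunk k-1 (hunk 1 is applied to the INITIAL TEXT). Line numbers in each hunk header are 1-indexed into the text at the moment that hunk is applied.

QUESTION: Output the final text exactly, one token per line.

Answer: jgee
kcdlp
xvqn
fzdnl
qwyz
unfja

Derivation:
Hunk 1: at line 3 remove [siv,bumhn,wtlu] add [dkb,bztg] -> 10 lines: jgee zkqsy ulfeg wrxg dkb bztg dyoa mlw qwyz unfja
Hunk 2: at line 1 remove [ulfeg,wrxg,dkb] add [nvkj,juvo] -> 9 lines: jgee zkqsy nvkj juvo bztg dyoa mlw qwyz unfja
Hunk 3: at line 1 remove [zkqsy,nvkj,juvo] add [kcdlp,qudw] -> 8 lines: jgee kcdlp qudw bztg dyoa mlw qwyz unfja
Hunk 4: at line 1 remove [qudw,bztg] add [xvqn] -> 7 lines: jgee kcdlp xvqn dyoa mlw qwyz unfja
Hunk 5: at line 2 remove [dyoa,mlw] add [fzdnl] -> 6 lines: jgee kcdlp xvqn fzdnl qwyz unfja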